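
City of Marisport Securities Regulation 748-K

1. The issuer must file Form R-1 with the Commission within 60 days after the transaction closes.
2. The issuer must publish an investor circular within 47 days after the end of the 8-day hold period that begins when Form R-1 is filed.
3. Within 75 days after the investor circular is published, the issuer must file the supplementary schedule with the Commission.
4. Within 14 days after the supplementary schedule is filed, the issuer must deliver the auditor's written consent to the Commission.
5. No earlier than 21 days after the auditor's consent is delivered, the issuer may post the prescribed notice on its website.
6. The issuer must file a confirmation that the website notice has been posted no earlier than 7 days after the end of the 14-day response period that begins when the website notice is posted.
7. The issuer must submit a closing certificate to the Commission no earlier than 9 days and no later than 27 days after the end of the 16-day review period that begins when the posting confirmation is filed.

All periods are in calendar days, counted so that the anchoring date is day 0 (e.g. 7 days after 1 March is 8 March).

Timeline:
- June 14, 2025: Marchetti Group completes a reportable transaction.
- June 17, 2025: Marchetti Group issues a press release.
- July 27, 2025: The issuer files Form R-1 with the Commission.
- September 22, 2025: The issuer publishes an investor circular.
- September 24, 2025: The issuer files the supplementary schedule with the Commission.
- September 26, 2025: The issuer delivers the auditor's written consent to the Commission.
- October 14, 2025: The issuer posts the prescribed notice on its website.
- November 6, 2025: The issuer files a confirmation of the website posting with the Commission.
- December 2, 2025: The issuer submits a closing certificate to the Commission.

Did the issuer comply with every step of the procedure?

No

(1) due by June 14, 2025 + 60 days = August 13, 2025; done July 27, 2025 — timely.
(2) due by August 4, 2025 + 47 days = September 20, 2025; September 22, 2025 misses that deadline by 2 days.
The analysis stops there.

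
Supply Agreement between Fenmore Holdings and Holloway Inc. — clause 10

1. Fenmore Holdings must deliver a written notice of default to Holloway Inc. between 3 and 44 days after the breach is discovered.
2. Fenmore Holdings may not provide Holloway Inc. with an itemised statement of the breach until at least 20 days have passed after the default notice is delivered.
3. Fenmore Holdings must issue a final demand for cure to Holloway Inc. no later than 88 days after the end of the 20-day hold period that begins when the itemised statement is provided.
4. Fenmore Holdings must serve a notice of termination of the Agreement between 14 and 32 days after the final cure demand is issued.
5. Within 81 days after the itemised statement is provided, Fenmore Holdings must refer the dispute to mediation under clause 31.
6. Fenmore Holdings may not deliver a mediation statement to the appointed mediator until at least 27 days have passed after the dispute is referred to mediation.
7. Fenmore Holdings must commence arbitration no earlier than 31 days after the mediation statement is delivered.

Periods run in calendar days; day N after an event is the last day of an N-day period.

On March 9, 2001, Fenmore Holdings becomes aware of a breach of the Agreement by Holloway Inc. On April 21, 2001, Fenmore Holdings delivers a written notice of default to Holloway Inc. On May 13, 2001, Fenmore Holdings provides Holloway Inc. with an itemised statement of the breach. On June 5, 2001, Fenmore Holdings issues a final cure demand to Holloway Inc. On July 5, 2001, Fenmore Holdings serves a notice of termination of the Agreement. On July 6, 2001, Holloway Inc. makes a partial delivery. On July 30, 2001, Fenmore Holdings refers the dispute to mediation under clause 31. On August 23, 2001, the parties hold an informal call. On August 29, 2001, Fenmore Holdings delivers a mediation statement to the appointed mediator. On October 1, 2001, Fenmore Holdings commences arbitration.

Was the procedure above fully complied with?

(1) the permitted window runs from March 9, 2001 + 3 = March 12, 2001 to March 9, 2001 + 44 = April 22, 2001; April 21, 2001 falls inside that range.
(2) permitted from April 21, 2001 + 20 days = May 11, 2001 onward; May 13, 2001 is on or after that date.
(3) due by June 2, 2001 + 88 days = August 29, 2001; June 5, 2001 is within that limit.
(4) the permitted window runs from June 5, 2001 + 14 = June 19, 2001 to June 5, 2001 + 32 = July 7, 2001; done July 5, 2001 — within the window.
(5) due by May 13, 2001 + 81 days = August 2, 2001; July 30, 2001 is within that limit.
(6) permitted from July 30, 2001 + 27 days = August 26, 2001 onward; done August 29, 2001, after the minimum wait.
(7) permitted from August 29, 2001 + 31 days = September 29, 2001 onward; done October 1, 2001, after the minimum wait.

Yes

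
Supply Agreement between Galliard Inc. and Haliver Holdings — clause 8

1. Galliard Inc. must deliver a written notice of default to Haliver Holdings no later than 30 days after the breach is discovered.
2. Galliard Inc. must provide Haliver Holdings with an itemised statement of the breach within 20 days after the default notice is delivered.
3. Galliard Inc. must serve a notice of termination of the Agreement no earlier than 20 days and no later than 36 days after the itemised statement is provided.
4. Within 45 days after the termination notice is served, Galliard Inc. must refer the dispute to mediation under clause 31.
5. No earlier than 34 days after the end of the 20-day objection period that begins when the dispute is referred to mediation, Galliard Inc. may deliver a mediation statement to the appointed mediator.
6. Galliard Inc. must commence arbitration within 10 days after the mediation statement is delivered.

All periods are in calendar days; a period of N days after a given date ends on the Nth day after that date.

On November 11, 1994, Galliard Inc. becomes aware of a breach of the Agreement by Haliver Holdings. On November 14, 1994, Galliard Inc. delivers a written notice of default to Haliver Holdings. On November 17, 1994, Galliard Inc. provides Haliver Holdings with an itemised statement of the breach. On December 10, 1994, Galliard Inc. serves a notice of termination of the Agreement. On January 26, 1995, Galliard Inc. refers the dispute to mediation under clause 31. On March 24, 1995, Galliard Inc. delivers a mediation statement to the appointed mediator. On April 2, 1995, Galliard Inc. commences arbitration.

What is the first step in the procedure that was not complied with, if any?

Step 4

Step 1: 30 days after November 11, 1994 (when the breach is discovered) is December 11, 1994; done November 14, 1994 — timely.
Step 2: 20 days after November 14, 1994 (when the default notice is delivered) is December 4, 1994; done November 17, 1994 — timely.
Step 3: the window is 20–36 days after November 17, 1994 (when the itemised statement is provided), so December 7, 1994 through December 23, 1994; done December 10, 1994, which is between those dates.
Step 4: 45 days after December 10, 1994 (when the termination notice is served) is January 24, 1995; January 26, 1995 misses that deadline by 2 days.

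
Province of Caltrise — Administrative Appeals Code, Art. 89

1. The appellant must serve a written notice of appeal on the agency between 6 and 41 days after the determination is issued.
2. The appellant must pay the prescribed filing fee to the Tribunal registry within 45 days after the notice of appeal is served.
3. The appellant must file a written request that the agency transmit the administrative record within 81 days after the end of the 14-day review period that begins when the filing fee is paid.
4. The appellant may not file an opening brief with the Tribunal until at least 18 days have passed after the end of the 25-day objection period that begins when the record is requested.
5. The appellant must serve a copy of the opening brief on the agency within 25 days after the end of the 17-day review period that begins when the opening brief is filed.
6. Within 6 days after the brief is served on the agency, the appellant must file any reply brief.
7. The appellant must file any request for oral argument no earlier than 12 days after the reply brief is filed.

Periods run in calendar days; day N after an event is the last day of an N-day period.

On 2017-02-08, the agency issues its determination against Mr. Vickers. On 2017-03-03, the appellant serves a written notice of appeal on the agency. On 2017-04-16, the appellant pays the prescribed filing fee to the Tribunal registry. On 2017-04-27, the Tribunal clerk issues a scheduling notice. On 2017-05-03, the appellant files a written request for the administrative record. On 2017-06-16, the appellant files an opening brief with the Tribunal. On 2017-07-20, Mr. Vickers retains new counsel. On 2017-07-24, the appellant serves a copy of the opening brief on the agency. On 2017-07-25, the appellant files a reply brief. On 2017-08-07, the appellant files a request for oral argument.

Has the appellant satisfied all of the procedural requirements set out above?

(1) the permitted window runs from 2017-02-08 + 6 = 2017-02-14 to 2017-02-08 + 41 = 2017-03-21; 2017-03-03 falls inside that range.
(2) due by 2017-03-03 + 45 days = 2017-04-17; done 2017-04-16 — timely.
(3) due by 2017-04-30 + 81 days = 2017-07-20; completed 2017-05-03, before the deadline.
(4) permitted from 2017-05-28 + 18 days = 2017-06-15 onward; done 2017-06-16, after the minimum wait.
(5) due by 2017-07-03 + 25 days = 2017-07-28; completed 2017-07-24, before the deadline.
(6) due by 2017-07-24 + 6 days = 2017-07-30; completed 2017-07-25, before the deadline.
(7) permitted from 2017-07-25 + 12 days = 2017-08-06 onward; 2017-08-07 is on or after that date.

Yes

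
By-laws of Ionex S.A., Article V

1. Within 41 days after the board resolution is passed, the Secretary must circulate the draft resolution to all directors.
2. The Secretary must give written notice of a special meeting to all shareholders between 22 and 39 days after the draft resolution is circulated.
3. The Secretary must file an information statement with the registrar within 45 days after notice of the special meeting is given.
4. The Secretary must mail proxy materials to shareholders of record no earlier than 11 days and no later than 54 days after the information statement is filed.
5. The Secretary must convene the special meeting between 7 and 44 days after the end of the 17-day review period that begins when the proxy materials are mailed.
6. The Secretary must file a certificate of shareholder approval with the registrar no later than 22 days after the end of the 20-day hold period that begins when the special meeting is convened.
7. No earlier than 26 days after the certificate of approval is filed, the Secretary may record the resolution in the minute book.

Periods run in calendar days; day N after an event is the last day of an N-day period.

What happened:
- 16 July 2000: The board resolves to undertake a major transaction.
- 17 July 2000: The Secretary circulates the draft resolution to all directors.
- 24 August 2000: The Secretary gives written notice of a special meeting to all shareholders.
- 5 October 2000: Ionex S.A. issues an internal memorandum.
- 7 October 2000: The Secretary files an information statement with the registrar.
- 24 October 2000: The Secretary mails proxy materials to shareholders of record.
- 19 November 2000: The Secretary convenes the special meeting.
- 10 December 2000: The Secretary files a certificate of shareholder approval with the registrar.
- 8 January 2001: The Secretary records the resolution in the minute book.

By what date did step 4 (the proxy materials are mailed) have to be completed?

Step 4 runs from 7 October 2000, when the information statement is filed. The window is 11–54 days after 7 October 2000; it closes on 30 November 2000.

30 November 2000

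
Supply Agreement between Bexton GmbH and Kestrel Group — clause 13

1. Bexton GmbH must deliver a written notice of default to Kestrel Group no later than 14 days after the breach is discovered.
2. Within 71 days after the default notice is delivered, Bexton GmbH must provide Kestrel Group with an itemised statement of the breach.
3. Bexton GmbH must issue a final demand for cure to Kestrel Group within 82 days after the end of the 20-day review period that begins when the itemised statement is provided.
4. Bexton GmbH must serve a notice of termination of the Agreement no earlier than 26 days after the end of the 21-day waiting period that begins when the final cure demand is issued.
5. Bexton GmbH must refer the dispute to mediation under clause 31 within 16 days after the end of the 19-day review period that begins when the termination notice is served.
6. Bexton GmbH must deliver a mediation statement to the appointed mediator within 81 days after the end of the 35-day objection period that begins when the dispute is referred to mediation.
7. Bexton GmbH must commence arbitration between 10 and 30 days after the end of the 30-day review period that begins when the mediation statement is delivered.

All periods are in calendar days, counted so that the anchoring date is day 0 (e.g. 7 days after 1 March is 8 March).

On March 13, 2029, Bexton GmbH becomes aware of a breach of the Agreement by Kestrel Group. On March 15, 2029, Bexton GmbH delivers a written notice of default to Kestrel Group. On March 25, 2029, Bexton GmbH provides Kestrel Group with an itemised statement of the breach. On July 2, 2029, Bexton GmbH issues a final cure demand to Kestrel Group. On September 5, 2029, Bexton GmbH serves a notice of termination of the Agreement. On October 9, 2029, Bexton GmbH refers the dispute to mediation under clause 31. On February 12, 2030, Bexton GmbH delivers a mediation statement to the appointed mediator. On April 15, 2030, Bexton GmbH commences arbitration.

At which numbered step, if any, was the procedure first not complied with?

Step 6

Step 1 — counting 14 days from March 13, 2029 (when the breach is discovered) gives a deadline of March 27, 2029; March 15, 2029 is within that limit.
Step 2 — counting 71 days from March 15, 2029 (when the default notice is delivered) gives a deadline of May 25, 2029; done March 25, 2029 — timely.
Step 3 — counting 82 days from April 14, 2029 (end of the 20-day review period, which began when the itemised statement is provided on March 25, 2029) gives a deadline of July 5, 2029; completed July 2, 2029, before the deadline.
Step 4 — must wait 26 days from July 23, 2029 (end of the 21-day waiting period, which began when the final cure demand is issued on July 2, 2029), so not before August 18, 2029; done September 5, 2029, after the minimum wait.
Step 5 — counting 16 days from September 24, 2029 (end of the 19-day review period, which began when the termination notice is served on September 5, 2029) gives a deadline of October 10, 2029; done October 9, 2029 — timely.
Step 6 — counting 81 days from November 13, 2029 (end of the 35-day objection period, which began when the dispute is referred to mediation on October 9, 2029) gives a deadline of February 2, 2030; not done until February 12, 2030, 10 days after the deadline.
The procedure was therefore not followed at step 6.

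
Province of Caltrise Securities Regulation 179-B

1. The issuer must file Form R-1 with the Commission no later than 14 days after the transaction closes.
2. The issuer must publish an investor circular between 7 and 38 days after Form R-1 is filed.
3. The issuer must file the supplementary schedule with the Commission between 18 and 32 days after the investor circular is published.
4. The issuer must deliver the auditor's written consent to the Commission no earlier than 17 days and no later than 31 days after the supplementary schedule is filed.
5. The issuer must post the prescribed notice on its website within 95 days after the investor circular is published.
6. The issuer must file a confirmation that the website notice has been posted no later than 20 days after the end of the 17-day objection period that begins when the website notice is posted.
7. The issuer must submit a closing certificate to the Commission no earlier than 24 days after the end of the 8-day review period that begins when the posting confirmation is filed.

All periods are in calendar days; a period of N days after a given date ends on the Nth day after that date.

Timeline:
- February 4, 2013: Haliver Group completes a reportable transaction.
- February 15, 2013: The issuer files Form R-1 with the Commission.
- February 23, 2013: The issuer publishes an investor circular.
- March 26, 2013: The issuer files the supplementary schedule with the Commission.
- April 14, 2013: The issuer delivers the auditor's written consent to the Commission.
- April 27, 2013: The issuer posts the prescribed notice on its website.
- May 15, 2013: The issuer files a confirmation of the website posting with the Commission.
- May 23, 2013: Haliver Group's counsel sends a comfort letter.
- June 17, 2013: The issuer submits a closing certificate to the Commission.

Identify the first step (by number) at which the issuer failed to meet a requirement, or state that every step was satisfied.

Step 1 — counting 14 days from February 4, 2013 (when the transaction closes) gives a deadline of February 18, 2013; February 15, 2013 is within that limit.
Step 2 — 7 and 38 days from February 15, 2013 (when Form R-1 is filed) are February 22, 2013 and March 25, 2013 respectively; done February 23, 2013, which is between those dates.
Step 3 — 18 and 32 days from February 23, 2013 (when the investor circular is published) are March 13, 2013 and March 27, 2013 respectively; done March 26, 2013 — within the window.
Step 4 — 17 and 31 days from March 26, 2013 (when the supplementary schedule is filed) are April 12, 2013 and April 26, 2013 respectively; done April 14, 2013, which is between those dates.
Step 5 — counting 95 days from February 23, 2013 (when the investor circular is published) gives a deadline of May 29, 2013; completed April 27, 2013, before the deadline.
Step 6 — counting 20 days from May 14, 2013 (end of the 17-day objection period, which began when the website notice is posted on April 27, 2013) gives a deadline of June 3, 2013; May 15, 2013 is within that limit.
Step 7 — must wait 24 days from May 23, 2013 (end of the 8-day review period, which began when the posting confirmation is filed on May 15, 2013), so not before June 16, 2013; June 17, 2013 is on or after that date.

None — every step was satisfied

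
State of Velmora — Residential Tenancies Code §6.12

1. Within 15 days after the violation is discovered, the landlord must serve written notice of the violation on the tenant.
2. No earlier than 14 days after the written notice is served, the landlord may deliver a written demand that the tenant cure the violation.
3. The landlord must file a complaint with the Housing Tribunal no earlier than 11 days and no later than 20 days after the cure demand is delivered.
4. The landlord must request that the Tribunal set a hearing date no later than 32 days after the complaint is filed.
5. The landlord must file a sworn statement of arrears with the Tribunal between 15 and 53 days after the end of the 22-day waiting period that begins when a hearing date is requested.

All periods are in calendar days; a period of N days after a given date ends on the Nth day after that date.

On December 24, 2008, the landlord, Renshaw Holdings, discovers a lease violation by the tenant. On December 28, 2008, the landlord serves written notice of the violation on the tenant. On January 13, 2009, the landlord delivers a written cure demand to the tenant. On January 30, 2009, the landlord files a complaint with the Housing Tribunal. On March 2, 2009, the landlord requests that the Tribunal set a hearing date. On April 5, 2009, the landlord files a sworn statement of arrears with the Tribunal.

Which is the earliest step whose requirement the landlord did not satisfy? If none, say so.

Step 5

(1) due by December 24, 2008 + 15 days = January 8, 2009; December 28, 2008 is within that limit.
(2) permitted from December 28, 2008 + 14 days = January 11, 2009 onward; done January 13, 2009 — permitted.
(3) the permitted window runs from January 13, 2009 + 11 = January 24, 2009 to January 13, 2009 + 20 = February 2, 2009; January 30, 2009 falls inside that range.
(4) due by January 30, 2009 + 32 days = March 3, 2009; March 2, 2009 is within that limit.
(5) the permitted window runs from March 24, 2009 + 15 = April 8, 2009 to March 24, 2009 + 53 = May 16, 2009; done April 5, 2009 — 3 days before the window opened.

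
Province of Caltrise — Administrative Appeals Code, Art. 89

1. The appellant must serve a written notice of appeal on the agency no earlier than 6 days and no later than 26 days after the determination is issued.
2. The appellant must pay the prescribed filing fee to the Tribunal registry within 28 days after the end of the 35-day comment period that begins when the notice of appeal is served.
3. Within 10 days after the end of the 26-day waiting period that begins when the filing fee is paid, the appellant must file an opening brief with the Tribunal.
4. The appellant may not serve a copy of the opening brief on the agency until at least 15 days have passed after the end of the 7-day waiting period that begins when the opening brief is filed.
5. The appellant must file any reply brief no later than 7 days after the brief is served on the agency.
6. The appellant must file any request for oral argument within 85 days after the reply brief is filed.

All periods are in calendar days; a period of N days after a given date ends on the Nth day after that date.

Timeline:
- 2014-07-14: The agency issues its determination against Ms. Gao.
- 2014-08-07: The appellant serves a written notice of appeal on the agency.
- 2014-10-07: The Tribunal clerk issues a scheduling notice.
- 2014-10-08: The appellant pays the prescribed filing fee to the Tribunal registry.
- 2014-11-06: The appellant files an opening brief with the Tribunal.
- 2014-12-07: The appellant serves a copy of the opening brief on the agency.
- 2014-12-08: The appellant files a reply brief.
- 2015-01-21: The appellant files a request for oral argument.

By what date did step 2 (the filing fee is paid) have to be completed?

2014-10-09

The notice of appeal is served on 2014-08-07; the 35-day comment period therefore ends 2014-09-11, and step 2 runs from that date. 28 days after 2014-09-11 is 2014-10-09.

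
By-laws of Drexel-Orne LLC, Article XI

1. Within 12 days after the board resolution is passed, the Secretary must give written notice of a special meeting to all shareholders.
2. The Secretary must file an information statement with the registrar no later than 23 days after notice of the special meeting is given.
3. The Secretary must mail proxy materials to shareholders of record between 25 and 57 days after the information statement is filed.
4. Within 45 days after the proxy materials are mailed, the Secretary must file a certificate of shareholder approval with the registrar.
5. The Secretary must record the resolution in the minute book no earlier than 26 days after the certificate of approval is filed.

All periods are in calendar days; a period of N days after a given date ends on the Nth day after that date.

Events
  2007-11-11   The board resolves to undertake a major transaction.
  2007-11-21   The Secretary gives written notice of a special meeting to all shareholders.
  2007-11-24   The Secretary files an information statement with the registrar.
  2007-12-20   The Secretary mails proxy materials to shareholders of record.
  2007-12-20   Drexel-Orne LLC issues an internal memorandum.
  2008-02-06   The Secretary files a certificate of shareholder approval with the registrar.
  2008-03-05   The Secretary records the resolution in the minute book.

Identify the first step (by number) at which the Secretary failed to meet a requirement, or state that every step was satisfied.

Step 4

(1) due by 2007-11-11 + 12 days = 2007-11-23; 2007-11-21 is within that limit.
(2) due by 2007-11-21 + 23 days = 2007-12-14; completed 2007-11-24, before the deadline.
(3) the permitted window runs from 2007-11-24 + 25 = 2007-12-19 to 2007-11-24 + 57 = 2008-01-20; done 2007-12-20, which is between those dates.
(4) due by 2007-12-20 + 45 days = 2008-02-03; not done until 2008-02-06, 3 days after the deadline.
Later steps need not be reached.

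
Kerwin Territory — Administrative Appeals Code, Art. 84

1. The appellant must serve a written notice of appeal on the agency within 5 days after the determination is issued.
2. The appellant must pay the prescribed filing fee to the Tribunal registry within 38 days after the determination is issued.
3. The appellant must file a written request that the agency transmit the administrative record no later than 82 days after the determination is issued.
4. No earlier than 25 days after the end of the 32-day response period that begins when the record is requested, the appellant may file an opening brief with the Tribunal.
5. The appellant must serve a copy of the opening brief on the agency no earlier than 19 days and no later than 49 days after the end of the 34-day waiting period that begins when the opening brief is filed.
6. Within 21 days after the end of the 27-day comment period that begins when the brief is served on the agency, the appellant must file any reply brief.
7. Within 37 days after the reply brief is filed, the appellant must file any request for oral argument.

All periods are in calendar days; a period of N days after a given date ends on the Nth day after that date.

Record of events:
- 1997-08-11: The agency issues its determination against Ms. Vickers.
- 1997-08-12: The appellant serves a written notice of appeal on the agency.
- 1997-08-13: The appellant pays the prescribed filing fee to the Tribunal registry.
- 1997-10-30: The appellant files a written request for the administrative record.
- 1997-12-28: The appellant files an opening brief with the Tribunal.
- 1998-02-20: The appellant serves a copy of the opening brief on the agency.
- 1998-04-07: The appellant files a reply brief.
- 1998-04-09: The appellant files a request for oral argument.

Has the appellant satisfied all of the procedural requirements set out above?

Step 1: 5 days after 1997-08-11 (when the determination is issued) is 1997-08-16; completed 1997-08-12, before the deadline.
Step 2: 38 days after 1997-08-11 (when the determination is issued) is 1997-09-18; completed 1997-08-13, before the deadline.
Step 3: 82 days after 1997-08-11 (when the determination is issued) is 1997-11-01; done 1997-10-30 — timely.
Step 4: the earliest permitted date is 25 days after 1997-12-01 (end of the 32-day response period, which began when the record is requested on 1997-10-30), i.e. 1997-12-26; 1997-12-28 is on or after that date.
Step 5: the window is 19–49 days after 1998-01-31 (end of the 34-day waiting period, which began when the opening brief is filed on 1997-12-28), so 1998-02-19 through 1998-03-21; done 1998-02-20, which is between those dates.
Step 6: 21 days after 1998-03-19 (end of the 27-day comment period, which began when the brief is served on the agency on 1998-02-20) is 1998-04-09; 1998-04-07 is within that limit.
Step 7: 37 days after 1998-04-07 (when the reply brief is filed) is 1998-05-14; 1998-04-09 is within that limit.

Yes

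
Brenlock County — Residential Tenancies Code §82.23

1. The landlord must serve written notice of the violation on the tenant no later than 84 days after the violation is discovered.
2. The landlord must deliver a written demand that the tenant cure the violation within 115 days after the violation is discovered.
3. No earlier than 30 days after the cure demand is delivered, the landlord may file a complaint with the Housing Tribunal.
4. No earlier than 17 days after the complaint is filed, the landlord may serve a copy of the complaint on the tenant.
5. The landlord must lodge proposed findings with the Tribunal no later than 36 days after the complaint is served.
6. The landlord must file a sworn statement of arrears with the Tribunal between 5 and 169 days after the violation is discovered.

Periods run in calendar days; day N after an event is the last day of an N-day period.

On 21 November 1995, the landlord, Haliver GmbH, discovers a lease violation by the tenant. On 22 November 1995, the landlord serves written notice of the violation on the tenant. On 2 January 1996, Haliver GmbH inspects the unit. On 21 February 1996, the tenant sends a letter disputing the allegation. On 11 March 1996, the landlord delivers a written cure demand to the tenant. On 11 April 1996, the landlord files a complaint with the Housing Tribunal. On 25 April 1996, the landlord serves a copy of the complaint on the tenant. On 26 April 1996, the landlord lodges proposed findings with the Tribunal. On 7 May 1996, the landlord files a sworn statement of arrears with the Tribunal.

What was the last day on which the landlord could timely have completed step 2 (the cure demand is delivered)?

15 March 1996

Step 2 runs from 21 November 1995, when the violation is discovered. 115 days after 21 November 1995 is 15 March 1996.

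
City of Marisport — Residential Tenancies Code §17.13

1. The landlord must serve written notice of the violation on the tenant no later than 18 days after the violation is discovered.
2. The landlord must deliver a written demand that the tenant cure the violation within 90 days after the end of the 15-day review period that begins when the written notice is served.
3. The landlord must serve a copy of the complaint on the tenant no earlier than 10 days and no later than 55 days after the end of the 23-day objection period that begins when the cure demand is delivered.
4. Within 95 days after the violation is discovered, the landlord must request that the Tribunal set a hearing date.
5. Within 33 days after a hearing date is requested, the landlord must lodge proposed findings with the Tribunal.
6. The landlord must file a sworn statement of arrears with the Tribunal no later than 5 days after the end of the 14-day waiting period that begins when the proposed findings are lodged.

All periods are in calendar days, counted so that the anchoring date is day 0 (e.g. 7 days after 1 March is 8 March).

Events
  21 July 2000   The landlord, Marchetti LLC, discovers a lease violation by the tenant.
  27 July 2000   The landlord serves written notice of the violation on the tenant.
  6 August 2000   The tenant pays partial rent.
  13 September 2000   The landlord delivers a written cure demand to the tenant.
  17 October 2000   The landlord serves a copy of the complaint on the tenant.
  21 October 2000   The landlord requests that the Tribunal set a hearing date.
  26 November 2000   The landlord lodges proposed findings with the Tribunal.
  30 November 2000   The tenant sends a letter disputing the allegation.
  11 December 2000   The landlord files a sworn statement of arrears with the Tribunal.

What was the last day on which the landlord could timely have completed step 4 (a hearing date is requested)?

Step 4 runs from 21 July 2000, when the violation is discovered. 95 days after 21 July 2000 is 24 October 2000.

24 October 2000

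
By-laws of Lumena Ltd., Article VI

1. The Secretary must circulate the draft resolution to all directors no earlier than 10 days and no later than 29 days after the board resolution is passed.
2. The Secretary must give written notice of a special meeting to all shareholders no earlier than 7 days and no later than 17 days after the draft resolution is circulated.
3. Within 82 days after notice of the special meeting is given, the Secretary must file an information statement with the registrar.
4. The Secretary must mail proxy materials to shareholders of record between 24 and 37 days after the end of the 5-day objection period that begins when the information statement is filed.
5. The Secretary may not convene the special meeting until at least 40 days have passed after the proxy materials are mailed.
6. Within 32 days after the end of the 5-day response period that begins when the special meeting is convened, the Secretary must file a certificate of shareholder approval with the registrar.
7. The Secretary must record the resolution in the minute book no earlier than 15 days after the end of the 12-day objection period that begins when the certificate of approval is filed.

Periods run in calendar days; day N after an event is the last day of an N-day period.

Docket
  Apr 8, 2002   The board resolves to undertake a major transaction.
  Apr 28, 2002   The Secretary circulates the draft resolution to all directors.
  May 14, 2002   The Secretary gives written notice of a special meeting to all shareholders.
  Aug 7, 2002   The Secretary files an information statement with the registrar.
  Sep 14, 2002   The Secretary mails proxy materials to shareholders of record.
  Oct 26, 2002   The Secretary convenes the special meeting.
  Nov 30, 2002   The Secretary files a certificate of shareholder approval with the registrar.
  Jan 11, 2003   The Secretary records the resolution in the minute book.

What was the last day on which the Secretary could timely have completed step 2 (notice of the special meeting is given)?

Step 2 runs from Apr 28, 2002, when the draft resolution is circulated. The window is 7–17 days after Apr 28, 2002; it closes on May 15, 2002.

May 15, 2002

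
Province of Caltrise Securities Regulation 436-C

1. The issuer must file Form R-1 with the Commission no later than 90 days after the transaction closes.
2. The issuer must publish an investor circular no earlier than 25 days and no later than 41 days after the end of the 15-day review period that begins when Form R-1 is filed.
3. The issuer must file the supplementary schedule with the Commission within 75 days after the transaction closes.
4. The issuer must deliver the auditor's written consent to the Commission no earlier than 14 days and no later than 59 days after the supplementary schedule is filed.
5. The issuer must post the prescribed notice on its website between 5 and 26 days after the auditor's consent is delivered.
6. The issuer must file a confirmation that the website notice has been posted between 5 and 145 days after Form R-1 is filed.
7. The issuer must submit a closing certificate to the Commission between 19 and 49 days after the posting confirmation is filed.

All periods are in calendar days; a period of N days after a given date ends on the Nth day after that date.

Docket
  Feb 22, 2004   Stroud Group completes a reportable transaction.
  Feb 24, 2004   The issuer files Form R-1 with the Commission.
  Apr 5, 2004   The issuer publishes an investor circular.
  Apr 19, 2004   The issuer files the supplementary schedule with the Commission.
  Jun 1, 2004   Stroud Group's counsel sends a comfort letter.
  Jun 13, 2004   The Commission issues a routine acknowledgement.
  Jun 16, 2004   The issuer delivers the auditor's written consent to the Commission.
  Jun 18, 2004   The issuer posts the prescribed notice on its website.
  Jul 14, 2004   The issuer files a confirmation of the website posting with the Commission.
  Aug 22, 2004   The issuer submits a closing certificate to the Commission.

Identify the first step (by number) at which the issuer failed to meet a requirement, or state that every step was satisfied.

Step 5

Step 1 — counting 90 days from Feb 22, 2004 (when the transaction closes) gives a deadline of May 22, 2004; completed Feb 24, 2004, before the deadline.
Step 2 — 25 and 41 days from Mar 10, 2004 (end of the 15-day review period, which began when Form R-1 is filed on Feb 24, 2004) are Apr 4, 2004 and Apr 20, 2004 respectively; Apr 5, 2004 falls inside that range.
Step 3 — counting 75 days from Feb 22, 2004 (when the transaction closes) gives a deadline of May 7, 2004; completed Apr 19, 2004, before the deadline.
Step 4 — 14 and 59 days from Apr 19, 2004 (when the supplementary schedule is filed) are May 3, 2004 and Jun 17, 2004 respectively; done Jun 16, 2004 — within the window.
Step 5 — 5 and 26 days from Jun 16, 2004 (when the auditor's consent is delivered) are Jun 21, 2004 and Jul 12, 2004 respectively; done Jun 18, 2004 — 3 days before the window opened.
The analysis stops there.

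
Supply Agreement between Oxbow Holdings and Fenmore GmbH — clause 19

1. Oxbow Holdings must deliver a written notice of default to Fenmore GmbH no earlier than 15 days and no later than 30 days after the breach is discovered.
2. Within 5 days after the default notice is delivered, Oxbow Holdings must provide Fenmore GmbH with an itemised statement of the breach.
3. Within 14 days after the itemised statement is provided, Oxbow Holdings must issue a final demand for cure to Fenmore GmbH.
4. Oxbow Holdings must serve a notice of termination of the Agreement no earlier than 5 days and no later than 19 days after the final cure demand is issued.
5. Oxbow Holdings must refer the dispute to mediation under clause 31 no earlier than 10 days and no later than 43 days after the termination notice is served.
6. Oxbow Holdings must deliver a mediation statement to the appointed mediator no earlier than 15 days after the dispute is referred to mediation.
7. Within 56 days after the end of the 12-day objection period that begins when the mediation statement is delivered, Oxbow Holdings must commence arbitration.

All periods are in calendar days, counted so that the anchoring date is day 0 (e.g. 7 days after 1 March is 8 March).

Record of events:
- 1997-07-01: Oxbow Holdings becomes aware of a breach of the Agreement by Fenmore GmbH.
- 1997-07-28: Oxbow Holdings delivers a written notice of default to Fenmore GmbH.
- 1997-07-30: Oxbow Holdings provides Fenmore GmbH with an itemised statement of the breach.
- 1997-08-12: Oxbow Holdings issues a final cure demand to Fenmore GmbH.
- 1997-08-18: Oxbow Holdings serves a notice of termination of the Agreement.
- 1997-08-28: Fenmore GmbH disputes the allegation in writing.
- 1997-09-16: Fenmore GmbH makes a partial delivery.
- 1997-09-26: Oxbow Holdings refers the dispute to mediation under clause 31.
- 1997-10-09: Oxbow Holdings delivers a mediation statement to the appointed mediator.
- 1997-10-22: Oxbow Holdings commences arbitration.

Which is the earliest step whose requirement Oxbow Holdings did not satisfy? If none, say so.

Step 6

(1) the permitted window runs from 1997-07-01 + 15 = 1997-07-16 to 1997-07-01 + 30 = 1997-07-31; done 1997-07-28, which is between those dates.
(2) due by 1997-07-28 + 5 days = 1997-08-02; done 1997-07-30 — timely.
(3) due by 1997-07-30 + 14 days = 1997-08-13; completed 1997-08-12, before the deadline.
(4) the permitted window runs from 1997-08-12 + 5 = 1997-08-17 to 1997-08-12 + 19 = 1997-08-31; done 1997-08-18, which is between those dates.
(5) the permitted window runs from 1997-08-18 + 10 = 1997-08-28 to 1997-08-18 + 43 = 1997-09-30; done 1997-09-26, which is between those dates.
(6) permitted from 1997-09-26 + 15 days = 1997-10-11 onward; acted on 1997-10-09, 2 days prematurely.
The procedure was therefore not followed at step 6.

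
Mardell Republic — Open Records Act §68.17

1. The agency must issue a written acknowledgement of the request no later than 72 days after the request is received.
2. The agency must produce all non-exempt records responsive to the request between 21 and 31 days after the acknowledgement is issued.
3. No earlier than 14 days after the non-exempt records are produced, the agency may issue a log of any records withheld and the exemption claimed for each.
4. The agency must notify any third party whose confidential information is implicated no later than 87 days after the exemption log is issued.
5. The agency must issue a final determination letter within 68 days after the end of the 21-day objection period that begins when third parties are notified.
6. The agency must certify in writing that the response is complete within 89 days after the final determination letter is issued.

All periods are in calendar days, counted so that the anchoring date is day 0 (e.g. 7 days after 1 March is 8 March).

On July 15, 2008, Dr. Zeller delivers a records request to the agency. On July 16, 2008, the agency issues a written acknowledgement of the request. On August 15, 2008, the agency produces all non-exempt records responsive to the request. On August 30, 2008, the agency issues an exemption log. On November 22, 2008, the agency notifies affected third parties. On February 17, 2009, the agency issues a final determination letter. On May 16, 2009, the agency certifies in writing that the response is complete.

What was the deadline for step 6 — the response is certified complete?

Step 6 runs from February 17, 2009, when the final determination letter is issued. 89 days after February 17, 2009 is May 17, 2009.

May 17, 2009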